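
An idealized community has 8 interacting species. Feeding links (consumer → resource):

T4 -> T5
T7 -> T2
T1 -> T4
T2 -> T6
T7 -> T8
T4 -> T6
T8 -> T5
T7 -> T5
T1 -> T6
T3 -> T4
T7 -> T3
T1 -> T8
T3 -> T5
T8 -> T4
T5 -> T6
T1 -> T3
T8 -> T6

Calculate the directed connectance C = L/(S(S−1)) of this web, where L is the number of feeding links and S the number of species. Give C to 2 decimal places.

C = 0.30

The web has S = 8 species and L = 17 feeding links.
C = L / (S(S−1)) = 17 / 56 = 0.3036 ≈ 0.30.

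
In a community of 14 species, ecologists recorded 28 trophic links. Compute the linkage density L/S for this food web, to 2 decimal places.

L/S = 2.00

There are L = 28 links among S = 14 species.
L/S = 28/14 = 2.0000 ≈ 2.00.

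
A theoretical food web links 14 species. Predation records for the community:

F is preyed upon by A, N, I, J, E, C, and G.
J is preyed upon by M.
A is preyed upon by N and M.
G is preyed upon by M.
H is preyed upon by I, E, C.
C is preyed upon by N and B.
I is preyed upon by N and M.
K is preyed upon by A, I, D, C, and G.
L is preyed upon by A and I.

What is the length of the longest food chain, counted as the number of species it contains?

3 species

One longest chain: K → A → N.
It has 3 species and 2 links.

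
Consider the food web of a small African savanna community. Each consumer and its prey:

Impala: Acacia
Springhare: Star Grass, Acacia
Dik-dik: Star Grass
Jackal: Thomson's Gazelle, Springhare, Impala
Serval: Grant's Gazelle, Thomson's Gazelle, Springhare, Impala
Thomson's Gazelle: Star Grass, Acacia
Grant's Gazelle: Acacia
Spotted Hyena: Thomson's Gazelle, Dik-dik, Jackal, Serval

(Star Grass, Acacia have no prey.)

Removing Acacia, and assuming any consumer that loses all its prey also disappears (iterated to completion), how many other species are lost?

2

Remove Acacia.
Round 1: Grant's Gazelle (all prey gone), Impala (all prey gone) → extinct.
No further losses. Total secondary extinctions: 2.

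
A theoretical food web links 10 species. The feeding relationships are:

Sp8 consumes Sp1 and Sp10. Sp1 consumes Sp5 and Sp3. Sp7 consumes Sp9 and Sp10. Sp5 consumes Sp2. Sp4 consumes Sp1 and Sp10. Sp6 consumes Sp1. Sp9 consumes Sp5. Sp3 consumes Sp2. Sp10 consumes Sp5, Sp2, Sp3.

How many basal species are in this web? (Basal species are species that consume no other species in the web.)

1

Basal species (no prey listed): Sp2.
Count: 1.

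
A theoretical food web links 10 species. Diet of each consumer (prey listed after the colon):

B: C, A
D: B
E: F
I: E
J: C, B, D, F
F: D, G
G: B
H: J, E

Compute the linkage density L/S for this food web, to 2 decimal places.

L/S = 1.40

There are L = 14 links among S = 10 species.
L/S = 14/10 = 1.4000 ≈ 1.40.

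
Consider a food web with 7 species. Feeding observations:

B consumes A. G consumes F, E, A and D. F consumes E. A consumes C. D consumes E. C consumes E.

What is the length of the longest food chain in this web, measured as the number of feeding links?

3 links

One longest chain: E → C → A → G.
It has 4 species and 3 links.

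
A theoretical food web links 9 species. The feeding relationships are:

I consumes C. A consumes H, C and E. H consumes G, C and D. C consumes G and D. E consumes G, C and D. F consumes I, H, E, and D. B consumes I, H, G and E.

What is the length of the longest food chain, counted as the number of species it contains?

One longest chain: G → C → H → A.
It has 4 species and 3 links.

4 species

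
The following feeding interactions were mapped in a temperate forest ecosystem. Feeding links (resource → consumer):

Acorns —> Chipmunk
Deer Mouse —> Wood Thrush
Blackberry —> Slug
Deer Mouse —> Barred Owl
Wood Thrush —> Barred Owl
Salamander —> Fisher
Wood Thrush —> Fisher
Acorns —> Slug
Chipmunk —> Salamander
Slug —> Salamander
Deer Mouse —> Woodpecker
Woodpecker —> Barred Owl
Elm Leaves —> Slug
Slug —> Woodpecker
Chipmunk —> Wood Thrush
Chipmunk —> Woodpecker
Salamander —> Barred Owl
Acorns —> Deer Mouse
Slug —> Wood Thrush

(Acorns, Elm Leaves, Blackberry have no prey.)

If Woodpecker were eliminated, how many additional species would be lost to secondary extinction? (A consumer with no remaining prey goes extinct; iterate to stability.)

0

Remove Woodpecker.
Every predator of it retains at least one other prey: Barred Owl still has Deer Mouse, Salamander, Wood Thrush.
No consumer loses all prey, so no secondary extinctions occur.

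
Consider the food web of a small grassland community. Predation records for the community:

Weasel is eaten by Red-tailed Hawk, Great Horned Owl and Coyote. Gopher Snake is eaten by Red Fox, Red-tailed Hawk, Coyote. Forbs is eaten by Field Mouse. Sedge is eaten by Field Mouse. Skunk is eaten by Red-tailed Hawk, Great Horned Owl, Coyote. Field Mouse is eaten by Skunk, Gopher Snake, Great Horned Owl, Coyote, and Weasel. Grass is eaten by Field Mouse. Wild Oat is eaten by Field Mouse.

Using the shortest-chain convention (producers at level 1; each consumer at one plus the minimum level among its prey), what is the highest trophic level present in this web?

4

Producers (level 1): Sedge, Wild Oat, Forbs, Grass.
Following each consumer down to its lowest-level prey: Sedge → Field Mouse → Weasel → Red-tailed Hawk (levels 1 through 4).
All prey of Red-tailed Hawk (Weasel 3, Skunk 3, Gopher Snake 3) are at level 3 or above, so Red-tailed Hawk is at level 1 + 3 = 4.
Every consumer has at least one prey at level 3 or below, so none exceeds level 4.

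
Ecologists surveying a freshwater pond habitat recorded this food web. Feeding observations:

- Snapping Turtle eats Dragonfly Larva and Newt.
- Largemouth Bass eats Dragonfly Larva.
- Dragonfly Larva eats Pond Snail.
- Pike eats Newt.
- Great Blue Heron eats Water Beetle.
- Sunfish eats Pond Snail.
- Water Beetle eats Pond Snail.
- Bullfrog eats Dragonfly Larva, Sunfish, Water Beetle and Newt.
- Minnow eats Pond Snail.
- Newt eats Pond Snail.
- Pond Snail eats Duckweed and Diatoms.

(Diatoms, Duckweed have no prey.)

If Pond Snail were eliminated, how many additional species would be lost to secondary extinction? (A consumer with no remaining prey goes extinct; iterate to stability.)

Remove Pond Snail.
Round 1: Newt (all prey gone), Dragonfly Larva (all prey gone), Sunfish (all prey gone), Water Beetle (all prey gone), Minnow (all prey gone) → extinct.
Round 2: Pike (all prey gone), Bullfrog (all prey gone), Great Blue Heron (all prey gone), Largemouth Bass (all prey gone), Snapping Turtle (all prey gone) → extinct.
No further losses. Total secondary extinctions: 10.

10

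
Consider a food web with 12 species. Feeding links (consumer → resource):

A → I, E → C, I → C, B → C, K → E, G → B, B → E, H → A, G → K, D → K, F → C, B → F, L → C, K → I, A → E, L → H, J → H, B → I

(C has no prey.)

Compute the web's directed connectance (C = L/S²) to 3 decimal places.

C = 0.125

The web has S = 12 species and L = 18 feeding links.
C = L / S² = 18 / 144 = 0.1250 ≈ 0.125.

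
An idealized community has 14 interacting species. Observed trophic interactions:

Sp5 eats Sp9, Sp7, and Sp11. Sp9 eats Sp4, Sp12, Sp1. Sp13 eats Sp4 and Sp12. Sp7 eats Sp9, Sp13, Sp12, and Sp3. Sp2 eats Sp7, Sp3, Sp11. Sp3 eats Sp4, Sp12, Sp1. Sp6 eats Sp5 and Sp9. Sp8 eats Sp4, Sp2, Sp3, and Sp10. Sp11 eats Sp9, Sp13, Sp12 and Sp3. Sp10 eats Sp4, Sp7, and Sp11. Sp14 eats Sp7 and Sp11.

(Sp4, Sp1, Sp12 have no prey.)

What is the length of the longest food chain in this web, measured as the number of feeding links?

4 links

One longest chain: Sp4 → Sp9 → Sp7 → Sp10 → Sp8.
It has 5 species and 4 links.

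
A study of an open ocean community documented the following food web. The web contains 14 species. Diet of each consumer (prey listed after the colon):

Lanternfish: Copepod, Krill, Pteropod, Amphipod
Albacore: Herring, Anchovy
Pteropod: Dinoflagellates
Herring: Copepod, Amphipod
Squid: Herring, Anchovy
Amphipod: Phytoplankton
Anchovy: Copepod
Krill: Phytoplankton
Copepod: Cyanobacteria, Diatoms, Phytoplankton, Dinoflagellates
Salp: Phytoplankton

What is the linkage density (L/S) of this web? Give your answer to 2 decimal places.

There are L = 19 links among S = 14 species.
L/S = 19/14 = 1.3571 ≈ 1.36.

L/S = 1.36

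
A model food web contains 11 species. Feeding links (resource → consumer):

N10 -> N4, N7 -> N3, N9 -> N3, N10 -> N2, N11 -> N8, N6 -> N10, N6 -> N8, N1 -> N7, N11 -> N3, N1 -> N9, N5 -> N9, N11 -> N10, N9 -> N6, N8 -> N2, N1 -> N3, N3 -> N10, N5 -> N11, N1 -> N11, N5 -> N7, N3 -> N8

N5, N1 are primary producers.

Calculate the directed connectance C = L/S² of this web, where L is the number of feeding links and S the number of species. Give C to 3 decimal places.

C = 0.165

The web has S = 11 species and L = 20 feeding links.
C = L / S² = 20 / 121 = 0.1653 ≈ 0.165.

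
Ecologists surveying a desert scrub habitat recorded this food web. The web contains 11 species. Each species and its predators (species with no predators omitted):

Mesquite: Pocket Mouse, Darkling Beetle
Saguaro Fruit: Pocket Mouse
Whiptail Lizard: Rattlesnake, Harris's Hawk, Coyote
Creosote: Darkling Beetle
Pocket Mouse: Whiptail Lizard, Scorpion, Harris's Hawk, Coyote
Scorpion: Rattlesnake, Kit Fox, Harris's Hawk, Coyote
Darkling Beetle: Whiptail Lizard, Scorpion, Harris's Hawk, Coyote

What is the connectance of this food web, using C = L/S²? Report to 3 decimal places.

The web has S = 11 species and L = 19 feeding links.
C = L / S² = 19 / 121 = 0.1570 ≈ 0.157.

C = 0.157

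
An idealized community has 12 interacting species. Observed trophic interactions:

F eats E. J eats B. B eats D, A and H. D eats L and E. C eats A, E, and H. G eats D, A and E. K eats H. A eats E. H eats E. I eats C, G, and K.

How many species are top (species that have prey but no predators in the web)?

Top species (has prey, but nothing eats it): F, J, I.
Count: 3.

3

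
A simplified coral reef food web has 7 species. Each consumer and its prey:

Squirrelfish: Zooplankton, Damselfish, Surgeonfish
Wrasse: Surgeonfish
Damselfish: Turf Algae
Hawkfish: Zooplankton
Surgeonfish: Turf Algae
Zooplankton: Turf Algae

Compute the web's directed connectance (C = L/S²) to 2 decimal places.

The web has S = 7 species and L = 8 feeding links.
C = L / S² = 8 / 49 = 0.1633 ≈ 0.16.

C = 0.16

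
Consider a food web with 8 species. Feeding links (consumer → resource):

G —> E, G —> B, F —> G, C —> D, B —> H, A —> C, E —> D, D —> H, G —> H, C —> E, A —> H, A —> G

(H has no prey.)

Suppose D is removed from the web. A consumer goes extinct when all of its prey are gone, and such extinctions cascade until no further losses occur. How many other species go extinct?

2

Remove D.
Round 1: E (all prey gone) → extinct.
Round 2: C (all prey gone) → extinct.
No further losses. Total secondary extinctions: 2.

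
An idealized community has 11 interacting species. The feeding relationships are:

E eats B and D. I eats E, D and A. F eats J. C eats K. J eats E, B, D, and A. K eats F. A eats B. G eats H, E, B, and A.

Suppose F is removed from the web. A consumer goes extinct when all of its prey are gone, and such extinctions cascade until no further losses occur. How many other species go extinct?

Remove F.
Round 1: K (all prey gone) → extinct.
Round 2: C (all prey gone) → extinct.
No further losses. Total secondary extinctions: 2.

2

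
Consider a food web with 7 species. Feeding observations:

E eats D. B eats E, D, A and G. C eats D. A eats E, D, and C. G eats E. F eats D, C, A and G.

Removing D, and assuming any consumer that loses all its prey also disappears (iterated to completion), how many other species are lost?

Remove D.
Round 1: C (all prey gone), E (all prey gone) → extinct.
Round 2: G (all prey gone), A (all prey gone) → extinct.
Round 3: F (all prey gone), B (all prey gone) → extinct.
No further losses. Total secondary extinctions: 6.

6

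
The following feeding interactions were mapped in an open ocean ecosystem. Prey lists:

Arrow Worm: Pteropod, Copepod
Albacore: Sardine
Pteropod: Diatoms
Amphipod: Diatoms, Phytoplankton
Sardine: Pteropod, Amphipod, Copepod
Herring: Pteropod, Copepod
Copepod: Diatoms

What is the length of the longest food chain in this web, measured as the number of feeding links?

One longest chain: Diatoms → Pteropod → Sardine → Albacore.
It has 4 species and 3 links.

3 links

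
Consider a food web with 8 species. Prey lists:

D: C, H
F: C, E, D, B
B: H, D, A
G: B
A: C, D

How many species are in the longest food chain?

One longest chain: C → D → A → B → G.
It has 5 species and 4 links.

5 species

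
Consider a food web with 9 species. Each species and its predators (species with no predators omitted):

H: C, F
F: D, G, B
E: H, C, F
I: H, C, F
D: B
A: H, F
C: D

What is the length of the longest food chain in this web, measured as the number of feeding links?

One longest chain: A → H → C → D → B.
It has 5 species and 4 links.

4 links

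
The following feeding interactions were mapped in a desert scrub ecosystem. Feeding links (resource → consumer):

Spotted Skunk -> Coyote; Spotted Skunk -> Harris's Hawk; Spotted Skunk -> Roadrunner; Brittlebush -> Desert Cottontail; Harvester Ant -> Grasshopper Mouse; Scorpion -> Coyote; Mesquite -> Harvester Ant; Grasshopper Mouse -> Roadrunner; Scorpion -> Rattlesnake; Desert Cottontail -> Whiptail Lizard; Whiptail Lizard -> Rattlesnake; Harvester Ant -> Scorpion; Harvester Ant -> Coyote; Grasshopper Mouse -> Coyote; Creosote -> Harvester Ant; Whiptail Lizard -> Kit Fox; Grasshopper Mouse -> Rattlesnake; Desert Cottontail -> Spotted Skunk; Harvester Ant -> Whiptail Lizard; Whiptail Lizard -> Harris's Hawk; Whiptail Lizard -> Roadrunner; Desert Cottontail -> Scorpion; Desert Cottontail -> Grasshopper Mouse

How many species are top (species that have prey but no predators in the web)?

5

Top species (has prey, but nothing eats it): Kit Fox, Harris's Hawk, Coyote, Rattlesnake, Roadrunner.
Count: 5.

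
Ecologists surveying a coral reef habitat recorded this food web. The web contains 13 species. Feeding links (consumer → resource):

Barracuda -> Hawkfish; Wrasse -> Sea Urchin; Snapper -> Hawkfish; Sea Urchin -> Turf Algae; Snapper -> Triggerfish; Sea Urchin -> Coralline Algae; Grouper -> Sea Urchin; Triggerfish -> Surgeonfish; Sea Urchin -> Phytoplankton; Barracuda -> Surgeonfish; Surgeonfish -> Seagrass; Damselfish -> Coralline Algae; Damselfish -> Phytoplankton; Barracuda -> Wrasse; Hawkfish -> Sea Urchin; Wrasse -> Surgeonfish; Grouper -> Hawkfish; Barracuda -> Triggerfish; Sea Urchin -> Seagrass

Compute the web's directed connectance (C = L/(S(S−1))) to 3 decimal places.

The web has S = 13 species and L = 19 feeding links.
C = L / (S(S−1)) = 19 / 156 = 0.1218 ≈ 0.122.

C = 0.122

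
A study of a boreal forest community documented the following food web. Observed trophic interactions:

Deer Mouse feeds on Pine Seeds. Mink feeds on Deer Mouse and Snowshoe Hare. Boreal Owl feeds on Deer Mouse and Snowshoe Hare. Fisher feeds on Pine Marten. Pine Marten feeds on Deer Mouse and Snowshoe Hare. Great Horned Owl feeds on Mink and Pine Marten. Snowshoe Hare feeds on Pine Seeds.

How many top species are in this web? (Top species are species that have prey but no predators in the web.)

Top species (has prey, but nothing eats it): Boreal Owl, Fisher, Great Horned Owl.
Count: 3.

3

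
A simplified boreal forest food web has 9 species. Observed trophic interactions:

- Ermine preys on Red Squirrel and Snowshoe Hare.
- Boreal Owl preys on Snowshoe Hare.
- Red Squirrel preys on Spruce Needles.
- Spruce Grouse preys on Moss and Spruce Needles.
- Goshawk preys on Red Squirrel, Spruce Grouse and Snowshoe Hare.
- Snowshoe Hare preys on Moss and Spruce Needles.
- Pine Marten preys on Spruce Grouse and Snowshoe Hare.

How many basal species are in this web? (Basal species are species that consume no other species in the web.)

Basal species (no prey listed): Spruce Needles, Moss.
Count: 2.

2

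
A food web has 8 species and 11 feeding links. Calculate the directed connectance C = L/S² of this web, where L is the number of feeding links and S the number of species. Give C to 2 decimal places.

The web has S = 8 species and L = 11 feeding links.
C = L / S² = 11 / 64 = 0.1719 ≈ 0.17.

C = 0.17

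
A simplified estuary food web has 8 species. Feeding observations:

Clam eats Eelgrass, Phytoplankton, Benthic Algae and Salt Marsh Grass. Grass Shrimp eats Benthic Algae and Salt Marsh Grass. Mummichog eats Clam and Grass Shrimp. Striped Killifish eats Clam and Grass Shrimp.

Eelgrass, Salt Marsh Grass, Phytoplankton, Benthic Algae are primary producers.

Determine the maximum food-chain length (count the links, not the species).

2 links

One longest chain: Salt Marsh Grass → Grass Shrimp → Striped Killifish.
It has 3 species and 2 links.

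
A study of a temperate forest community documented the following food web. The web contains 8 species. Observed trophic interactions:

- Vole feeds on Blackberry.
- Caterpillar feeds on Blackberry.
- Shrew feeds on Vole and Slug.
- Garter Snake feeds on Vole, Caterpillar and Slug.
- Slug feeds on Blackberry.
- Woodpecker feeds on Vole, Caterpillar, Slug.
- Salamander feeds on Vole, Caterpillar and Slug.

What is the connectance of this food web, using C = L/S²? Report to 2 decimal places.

C = 0.22

The web has S = 8 species and L = 14 feeding links.
C = L / S² = 14 / 64 = 0.2188 ≈ 0.22.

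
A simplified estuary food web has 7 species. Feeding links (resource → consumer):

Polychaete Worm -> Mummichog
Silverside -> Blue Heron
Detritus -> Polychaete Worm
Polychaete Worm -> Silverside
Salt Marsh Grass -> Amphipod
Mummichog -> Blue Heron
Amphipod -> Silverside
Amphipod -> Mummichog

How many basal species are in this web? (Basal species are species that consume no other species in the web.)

2

Basal species (no prey listed): Detritus, Salt Marsh Grass.
Count: 2.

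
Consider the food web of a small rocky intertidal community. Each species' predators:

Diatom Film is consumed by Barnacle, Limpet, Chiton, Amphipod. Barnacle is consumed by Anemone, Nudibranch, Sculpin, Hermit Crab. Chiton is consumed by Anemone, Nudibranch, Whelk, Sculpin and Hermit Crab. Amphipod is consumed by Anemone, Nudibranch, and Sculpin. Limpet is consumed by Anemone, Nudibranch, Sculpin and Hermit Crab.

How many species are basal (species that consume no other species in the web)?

Basal species (no prey listed): Diatom Film.
Count: 1.

1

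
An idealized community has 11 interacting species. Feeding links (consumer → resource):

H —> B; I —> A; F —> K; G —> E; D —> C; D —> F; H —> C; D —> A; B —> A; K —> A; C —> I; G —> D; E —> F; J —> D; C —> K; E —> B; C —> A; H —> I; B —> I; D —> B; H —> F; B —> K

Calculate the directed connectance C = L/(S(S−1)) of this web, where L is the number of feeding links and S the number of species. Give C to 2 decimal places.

The web has S = 11 species and L = 22 feeding links.
C = L / (S(S−1)) = 22 / 110 = 0.2000 ≈ 0.20.

C = 0.20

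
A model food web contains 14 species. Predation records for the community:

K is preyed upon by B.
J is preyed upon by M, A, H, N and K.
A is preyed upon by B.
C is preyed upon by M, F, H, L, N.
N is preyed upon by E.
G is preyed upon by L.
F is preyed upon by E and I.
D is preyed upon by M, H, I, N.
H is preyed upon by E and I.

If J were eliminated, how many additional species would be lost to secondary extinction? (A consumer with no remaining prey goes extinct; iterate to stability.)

3

Remove J.
Round 1: A (all prey gone), K (all prey gone) → extinct.
Round 2: B (all prey gone) → extinct.
No further losses. Total secondary extinctions: 3.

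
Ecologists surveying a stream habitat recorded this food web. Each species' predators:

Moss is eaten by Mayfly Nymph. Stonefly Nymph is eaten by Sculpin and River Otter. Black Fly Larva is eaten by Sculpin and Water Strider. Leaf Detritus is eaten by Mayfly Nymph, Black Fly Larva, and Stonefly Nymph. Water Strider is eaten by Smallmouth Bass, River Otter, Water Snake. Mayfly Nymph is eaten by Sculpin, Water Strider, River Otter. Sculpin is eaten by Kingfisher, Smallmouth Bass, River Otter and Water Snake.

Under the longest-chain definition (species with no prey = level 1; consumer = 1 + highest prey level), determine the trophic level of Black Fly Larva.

Leaf Detritus has no prey (basal) → level 1.
Black Fly Larva eats Leaf Detritus → level 2.

Trophic level 2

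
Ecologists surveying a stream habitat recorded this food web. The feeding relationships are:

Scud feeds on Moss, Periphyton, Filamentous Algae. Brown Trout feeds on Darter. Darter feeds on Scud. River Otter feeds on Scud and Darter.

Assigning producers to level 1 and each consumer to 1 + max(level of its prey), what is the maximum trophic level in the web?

4

Producers (level 1): Periphyton, Moss, Filamentous Algae.
Periphyton → Scud → Darter → River Otter gives River Otter level 4.
No species has a prey at level 4, so no species reaches level 5.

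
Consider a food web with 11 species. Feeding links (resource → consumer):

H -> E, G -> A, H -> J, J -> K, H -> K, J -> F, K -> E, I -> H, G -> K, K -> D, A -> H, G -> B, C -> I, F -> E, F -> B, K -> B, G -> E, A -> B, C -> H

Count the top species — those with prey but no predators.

3

Top species (has prey, but nothing eats it): E, B, D.
Count: 3.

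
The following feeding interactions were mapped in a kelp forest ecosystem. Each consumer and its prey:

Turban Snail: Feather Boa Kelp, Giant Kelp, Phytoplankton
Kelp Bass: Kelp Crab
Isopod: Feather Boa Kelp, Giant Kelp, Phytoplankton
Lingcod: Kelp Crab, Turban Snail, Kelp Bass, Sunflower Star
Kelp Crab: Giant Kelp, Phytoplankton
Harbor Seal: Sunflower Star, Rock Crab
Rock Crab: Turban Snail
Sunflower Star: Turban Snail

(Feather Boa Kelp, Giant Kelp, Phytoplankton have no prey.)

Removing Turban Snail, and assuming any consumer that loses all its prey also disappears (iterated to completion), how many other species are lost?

Remove Turban Snail.
Round 1: Sunflower Star (all prey gone), Rock Crab (all prey gone) → extinct.
Round 2: Harbor Seal (all prey gone) → extinct.
No further losses. Total secondary extinctions: 3.

3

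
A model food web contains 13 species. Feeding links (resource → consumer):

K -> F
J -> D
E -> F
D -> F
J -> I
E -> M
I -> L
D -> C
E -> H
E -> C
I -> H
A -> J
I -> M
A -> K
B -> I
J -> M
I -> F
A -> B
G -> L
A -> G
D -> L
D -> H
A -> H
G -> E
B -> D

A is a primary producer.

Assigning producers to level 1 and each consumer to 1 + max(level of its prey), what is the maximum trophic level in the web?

Producers (level 1): A.
A → G → E → C gives C level 4.
No species has a prey at level 4, so no species reaches level 5.

4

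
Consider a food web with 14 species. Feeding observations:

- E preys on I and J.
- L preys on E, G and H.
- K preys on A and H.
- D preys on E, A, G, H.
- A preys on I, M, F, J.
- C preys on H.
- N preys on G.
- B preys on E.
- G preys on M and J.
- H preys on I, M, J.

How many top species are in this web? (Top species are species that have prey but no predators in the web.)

6

Top species (has prey, but nothing eats it): D, L, C, K, N, B.
Count: 6.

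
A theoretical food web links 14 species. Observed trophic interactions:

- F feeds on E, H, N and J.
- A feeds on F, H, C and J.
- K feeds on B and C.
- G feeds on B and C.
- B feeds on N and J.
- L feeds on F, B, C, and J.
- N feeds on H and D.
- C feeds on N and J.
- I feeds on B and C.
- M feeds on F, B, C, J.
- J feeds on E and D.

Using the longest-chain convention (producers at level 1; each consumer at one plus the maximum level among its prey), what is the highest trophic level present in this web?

4

Producers (level 1): E, H, D.
E → J → B → I gives I level 4.
No species has a prey at level 4, so no species reaches level 5.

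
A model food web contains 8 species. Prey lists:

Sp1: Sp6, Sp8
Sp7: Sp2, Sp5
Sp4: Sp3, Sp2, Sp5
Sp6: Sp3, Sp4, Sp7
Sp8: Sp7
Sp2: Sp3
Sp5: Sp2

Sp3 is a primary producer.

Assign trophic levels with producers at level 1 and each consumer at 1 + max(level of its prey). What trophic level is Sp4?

Trophic level 4

Sp3 is a producer → level 1.
Sp2 eats Sp3 → level 2.
Sp5 eats Sp2 → level 3.
Sp4 eats Sp5 (level 3); other prey at levels: Sp3 1, Sp2 2 → level 4.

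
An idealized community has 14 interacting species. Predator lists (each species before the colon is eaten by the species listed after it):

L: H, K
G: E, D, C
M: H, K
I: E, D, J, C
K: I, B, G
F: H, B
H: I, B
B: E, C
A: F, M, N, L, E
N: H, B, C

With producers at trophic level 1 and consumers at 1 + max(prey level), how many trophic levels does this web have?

5

Producers (level 1): A.
A → F → H → B → C gives C level 5.
No species has a prey at level 5, so no species reaches level 6.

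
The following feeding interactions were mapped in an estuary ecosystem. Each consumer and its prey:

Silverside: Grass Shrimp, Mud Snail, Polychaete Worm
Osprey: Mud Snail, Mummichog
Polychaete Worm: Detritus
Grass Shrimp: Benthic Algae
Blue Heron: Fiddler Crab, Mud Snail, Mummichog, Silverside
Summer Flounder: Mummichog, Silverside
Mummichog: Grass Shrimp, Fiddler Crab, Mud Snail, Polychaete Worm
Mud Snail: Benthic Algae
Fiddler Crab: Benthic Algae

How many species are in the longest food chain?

One longest chain: Benthic Algae → Grass Shrimp → Mummichog → Osprey.
It has 4 species and 3 links.

4 species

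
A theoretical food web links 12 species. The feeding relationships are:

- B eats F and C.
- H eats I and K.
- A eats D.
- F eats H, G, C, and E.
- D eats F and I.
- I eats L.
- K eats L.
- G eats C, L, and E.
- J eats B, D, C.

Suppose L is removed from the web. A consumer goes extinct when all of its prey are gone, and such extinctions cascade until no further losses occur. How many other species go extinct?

Remove L.
Round 1: K (all prey gone), I (all prey gone) → extinct.
Round 2: H (all prey gone) → extinct.
No further losses. Total secondary extinctions: 3.

3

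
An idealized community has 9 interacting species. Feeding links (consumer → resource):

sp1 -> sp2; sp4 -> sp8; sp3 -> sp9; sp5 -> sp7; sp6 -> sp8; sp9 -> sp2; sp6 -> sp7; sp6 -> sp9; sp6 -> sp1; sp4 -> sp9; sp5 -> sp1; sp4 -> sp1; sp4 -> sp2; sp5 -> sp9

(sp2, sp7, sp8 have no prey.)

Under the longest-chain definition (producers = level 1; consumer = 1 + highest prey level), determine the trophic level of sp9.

Trophic level 2

sp2 is a producer → level 1.
sp9 eats sp2 → level 2.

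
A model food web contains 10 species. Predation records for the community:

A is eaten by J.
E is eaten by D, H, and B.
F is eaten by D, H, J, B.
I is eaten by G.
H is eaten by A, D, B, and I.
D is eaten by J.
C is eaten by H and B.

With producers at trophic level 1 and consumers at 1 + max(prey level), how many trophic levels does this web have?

Producers (level 1): E, F, C.
E → H → D → J gives J level 4.
No species has a prey at level 4, so no species reaches level 5.

4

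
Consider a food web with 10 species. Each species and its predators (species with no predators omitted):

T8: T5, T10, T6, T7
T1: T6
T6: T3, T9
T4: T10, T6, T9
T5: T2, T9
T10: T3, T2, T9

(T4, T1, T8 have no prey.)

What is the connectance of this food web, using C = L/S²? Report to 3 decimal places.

C = 0.150

The web has S = 10 species and L = 15 feeding links.
C = L / S² = 15 / 100 = 0.1500 ≈ 0.150.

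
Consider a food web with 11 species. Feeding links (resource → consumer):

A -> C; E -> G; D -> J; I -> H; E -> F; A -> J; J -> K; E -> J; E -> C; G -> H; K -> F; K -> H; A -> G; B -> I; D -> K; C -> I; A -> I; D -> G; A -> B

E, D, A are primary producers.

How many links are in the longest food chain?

One longest chain: E → J → K → F.
It has 4 species and 3 links.

3 links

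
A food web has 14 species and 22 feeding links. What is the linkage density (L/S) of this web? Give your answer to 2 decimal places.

L/S = 1.57

There are L = 22 links among S = 14 species.
L/S = 22/14 = 1.5714 ≈ 1.57.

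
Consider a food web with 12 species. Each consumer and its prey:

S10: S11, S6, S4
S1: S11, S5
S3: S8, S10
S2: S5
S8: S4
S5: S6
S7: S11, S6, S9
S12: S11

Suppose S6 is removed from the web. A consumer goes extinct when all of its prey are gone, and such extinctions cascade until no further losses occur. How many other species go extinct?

Remove S6.
Round 1: S5 (all prey gone) → extinct.
Round 2: S2 (all prey gone) → extinct.
No further losses. Total secondary extinctions: 2.

2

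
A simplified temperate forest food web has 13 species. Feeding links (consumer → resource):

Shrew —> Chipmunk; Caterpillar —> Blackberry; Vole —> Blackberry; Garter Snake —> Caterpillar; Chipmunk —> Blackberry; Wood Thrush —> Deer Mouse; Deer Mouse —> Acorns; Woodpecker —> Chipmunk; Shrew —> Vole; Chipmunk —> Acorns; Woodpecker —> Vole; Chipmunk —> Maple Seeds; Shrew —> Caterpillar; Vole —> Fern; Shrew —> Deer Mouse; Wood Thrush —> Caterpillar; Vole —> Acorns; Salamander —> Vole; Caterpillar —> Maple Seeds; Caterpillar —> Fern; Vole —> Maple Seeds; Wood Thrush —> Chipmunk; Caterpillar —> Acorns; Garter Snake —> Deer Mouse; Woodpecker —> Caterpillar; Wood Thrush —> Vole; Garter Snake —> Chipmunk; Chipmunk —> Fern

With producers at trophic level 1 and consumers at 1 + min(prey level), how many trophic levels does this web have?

Producers (level 1): Blackberry, Fern, Acorns, Maple Seeds.
Following each consumer down to its lowest-level prey: Blackberry → Chipmunk → Garter Snake (levels 1 through 3).
All prey of Garter Snake (Chipmunk 2, Deer Mouse 2, Caterpillar 2) are at level 2 or above, so Garter Snake is at level 1 + 2 = 3.
Every consumer has at least one prey at level 2 or below, so none exceeds level 3.

3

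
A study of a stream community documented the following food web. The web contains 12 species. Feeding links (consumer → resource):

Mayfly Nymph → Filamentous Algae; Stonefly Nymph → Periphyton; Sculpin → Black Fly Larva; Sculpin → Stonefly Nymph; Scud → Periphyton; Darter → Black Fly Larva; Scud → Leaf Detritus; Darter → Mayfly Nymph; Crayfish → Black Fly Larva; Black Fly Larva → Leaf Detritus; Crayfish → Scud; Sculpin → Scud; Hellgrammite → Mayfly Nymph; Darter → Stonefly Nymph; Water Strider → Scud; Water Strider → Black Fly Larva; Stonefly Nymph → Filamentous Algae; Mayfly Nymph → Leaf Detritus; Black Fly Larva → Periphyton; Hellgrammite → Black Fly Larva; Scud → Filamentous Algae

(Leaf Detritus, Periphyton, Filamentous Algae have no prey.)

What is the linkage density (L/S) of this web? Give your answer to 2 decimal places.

There are L = 21 links among S = 12 species.
L/S = 21/12 = 1.7500 ≈ 1.75.

L/S = 1.75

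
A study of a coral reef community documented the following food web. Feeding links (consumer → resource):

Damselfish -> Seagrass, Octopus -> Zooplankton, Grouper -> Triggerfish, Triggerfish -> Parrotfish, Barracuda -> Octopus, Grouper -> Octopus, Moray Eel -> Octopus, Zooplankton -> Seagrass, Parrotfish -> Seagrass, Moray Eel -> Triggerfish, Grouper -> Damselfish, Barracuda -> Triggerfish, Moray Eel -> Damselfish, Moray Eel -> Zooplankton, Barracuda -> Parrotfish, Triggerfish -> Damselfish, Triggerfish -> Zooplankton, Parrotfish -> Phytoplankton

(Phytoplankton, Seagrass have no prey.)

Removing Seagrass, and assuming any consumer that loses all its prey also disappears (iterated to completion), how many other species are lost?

Remove Seagrass.
Round 1: Zooplankton (all prey gone), Damselfish (all prey gone) → extinct.
Round 2: Octopus (all prey gone) → extinct.
No further losses. Total secondary extinctions: 3.

3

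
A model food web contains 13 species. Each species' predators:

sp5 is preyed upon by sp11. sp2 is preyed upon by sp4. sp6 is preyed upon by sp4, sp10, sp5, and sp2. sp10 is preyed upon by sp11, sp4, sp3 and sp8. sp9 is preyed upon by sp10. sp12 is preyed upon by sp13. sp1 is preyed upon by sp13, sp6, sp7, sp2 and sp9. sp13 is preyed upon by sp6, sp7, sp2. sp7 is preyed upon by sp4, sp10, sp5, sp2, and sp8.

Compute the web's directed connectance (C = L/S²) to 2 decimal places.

The web has S = 13 species and L = 25 feeding links.
C = L / S² = 25 / 169 = 0.1479 ≈ 0.15.

C = 0.15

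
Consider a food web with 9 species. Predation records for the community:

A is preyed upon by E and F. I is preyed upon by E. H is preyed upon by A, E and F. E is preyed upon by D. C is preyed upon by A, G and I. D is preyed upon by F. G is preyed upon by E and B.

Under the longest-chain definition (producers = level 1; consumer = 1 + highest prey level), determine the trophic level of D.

C is a producer → level 1.
I eats C → level 2.
E eats I (level 2); other prey at levels: H 1, G 2, A 2 → level 3.
D eats E → level 4.

Trophic level 4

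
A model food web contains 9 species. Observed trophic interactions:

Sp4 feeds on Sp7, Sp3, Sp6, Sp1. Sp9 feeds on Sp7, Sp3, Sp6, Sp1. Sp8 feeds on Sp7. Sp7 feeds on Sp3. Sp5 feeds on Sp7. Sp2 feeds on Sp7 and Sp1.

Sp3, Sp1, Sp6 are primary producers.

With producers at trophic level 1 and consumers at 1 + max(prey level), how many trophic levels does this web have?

3

Producers (level 1): Sp3, Sp1, Sp6.
Sp3 → Sp7 → Sp9 gives Sp9 level 3.
No species has a prey at level 3, so no species reaches level 4.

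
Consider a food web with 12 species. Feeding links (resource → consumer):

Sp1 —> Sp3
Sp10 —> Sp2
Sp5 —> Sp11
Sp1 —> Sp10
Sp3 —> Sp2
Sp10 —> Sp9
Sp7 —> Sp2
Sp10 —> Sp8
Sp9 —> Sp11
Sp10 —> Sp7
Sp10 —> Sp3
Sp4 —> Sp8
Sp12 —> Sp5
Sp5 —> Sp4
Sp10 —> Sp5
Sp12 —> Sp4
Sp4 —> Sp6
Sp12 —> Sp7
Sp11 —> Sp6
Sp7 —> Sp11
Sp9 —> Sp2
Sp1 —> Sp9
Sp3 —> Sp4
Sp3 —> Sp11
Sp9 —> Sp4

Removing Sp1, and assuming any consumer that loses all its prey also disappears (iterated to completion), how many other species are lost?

3

Remove Sp1.
Round 1: Sp10 (all prey gone) → extinct.
Round 2: Sp9 (all prey gone), Sp3 (all prey gone) → extinct.
No further losses. Total secondary extinctions: 3.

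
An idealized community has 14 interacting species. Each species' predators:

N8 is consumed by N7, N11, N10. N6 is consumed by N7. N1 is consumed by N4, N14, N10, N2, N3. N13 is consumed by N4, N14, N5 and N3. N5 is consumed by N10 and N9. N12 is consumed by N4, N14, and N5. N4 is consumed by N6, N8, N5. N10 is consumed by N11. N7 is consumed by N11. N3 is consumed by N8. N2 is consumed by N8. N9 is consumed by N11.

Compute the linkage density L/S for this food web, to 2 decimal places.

There are L = 26 links among S = 14 species.
L/S = 26/14 = 1.8571 ≈ 1.86.

L/S = 1.86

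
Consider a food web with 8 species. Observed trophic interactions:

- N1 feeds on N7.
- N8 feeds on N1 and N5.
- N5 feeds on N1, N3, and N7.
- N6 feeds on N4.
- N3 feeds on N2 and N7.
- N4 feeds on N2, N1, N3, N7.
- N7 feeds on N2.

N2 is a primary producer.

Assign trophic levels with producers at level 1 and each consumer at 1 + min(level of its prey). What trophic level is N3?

Trophic level 2

N2 is a producer → level 1.
N3 eats N2 → level 2.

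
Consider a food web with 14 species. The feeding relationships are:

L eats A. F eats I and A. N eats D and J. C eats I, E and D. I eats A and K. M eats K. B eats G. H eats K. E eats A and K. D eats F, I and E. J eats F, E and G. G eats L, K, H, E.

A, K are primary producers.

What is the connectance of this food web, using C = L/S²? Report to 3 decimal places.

C = 0.128

The web has S = 14 species and L = 25 feeding links.
C = L / S² = 25 / 196 = 0.1276 ≈ 0.128.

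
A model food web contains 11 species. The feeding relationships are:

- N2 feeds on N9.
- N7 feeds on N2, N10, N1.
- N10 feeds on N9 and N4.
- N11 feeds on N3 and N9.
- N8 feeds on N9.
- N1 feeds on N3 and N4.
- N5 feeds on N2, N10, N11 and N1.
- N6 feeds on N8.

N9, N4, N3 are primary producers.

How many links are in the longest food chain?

One longest chain: N4 → N1 → N5.
It has 3 species and 2 links.

2 links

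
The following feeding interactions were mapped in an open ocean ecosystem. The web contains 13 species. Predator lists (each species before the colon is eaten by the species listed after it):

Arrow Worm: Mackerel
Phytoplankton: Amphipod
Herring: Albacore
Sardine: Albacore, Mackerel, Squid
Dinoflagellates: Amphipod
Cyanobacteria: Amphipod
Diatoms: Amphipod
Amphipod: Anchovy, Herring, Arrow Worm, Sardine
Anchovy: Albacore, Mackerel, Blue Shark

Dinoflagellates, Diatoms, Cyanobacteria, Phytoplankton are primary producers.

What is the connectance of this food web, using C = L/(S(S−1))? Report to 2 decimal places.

C = 0.10

The web has S = 13 species and L = 16 feeding links.
C = L / (S(S−1)) = 16 / 156 = 0.1026 ≈ 0.10.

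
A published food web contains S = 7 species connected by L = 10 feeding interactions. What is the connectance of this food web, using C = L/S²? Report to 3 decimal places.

The web has S = 7 species and L = 10 feeding links.
C = L / S² = 10 / 49 = 0.2041 ≈ 0.204.

C = 0.204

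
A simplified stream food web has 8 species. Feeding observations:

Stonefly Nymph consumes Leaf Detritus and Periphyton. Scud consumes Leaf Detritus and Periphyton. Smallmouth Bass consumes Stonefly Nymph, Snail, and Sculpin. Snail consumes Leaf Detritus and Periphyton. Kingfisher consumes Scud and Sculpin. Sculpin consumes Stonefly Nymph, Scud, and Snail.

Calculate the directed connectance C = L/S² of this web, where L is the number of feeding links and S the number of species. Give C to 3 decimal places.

C = 0.219

The web has S = 8 species and L = 14 feeding links.
C = L / S² = 14 / 64 = 0.2188 ≈ 0.219.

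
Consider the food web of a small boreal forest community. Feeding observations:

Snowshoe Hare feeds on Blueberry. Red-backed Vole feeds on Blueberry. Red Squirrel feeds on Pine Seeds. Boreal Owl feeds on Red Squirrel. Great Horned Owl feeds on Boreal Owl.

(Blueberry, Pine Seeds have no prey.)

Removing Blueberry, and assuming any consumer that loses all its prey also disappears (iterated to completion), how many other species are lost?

2

Remove Blueberry.
Round 1: Red-backed Vole (all prey gone), Snowshoe Hare (all prey gone) → extinct.
No further losses. Total secondary extinctions: 2.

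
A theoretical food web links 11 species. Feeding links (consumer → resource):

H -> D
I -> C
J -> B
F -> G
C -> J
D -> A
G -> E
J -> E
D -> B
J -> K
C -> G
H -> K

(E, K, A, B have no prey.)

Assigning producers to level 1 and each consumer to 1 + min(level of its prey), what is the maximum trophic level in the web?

4

Producers (level 1): E, K, A, B.
Following each consumer down to its lowest-level prey: E → J → C → I (levels 1 through 4).
All prey of I (C 3) are at level 3 or above, so I is at level 1 + 3 = 4.
Every consumer has at least one prey at level 3 or below, so none exceeds level 4.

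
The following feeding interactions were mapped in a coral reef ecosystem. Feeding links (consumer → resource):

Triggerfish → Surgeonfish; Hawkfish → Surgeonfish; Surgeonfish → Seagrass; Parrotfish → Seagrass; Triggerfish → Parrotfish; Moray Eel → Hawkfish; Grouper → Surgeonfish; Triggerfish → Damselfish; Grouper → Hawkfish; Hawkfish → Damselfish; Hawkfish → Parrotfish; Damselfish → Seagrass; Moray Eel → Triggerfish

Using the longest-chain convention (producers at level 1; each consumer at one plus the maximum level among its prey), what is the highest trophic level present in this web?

Producers (level 1): Seagrass.
Seagrass → Surgeonfish → Hawkfish → Moray Eel gives Moray Eel level 4.
No species has a prey at level 4, so no species reaches level 5.

4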